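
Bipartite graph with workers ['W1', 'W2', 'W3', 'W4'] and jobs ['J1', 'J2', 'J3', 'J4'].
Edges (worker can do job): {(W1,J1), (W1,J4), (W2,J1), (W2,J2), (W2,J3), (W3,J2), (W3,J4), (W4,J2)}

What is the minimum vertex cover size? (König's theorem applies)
Minimum vertex cover size = 4

By König's theorem: in bipartite graphs,
min vertex cover = max matching = 4

Maximum matching has size 4, so minimum vertex cover also has size 4.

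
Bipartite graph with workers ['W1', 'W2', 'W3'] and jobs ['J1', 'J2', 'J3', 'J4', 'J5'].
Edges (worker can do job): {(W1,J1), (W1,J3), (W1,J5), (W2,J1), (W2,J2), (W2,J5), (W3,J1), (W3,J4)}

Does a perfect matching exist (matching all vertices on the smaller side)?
Yes, perfect matching exists (size 3)

Perfect matching: {(W1,J3), (W2,J2), (W3,J1)}
All 3 vertices on the smaller side are matched.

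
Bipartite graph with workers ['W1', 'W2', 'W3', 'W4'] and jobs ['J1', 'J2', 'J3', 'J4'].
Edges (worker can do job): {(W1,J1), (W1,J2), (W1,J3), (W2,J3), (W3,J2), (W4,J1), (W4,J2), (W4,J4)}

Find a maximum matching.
Matching: {(W1,J1), (W2,J3), (W3,J2), (W4,J4)}

Maximum matching (size 4):
  W1 → J1
  W2 → J3
  W3 → J2
  W4 → J4

Each worker is assigned to at most one job, and each job to at most one worker.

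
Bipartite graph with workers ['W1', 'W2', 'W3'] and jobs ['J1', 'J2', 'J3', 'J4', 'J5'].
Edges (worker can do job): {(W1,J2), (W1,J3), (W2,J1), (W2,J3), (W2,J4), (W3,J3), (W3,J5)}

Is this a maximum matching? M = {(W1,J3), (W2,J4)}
No, size 2 is not maximum

Proposed matching has size 2.
Maximum matching size for this graph: 3.

This is NOT maximum - can be improved to size 3.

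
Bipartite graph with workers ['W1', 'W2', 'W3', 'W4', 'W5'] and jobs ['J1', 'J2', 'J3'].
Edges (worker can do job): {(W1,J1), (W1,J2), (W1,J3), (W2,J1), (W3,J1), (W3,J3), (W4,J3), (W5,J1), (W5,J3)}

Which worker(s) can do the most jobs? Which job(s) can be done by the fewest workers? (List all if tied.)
Most versatile: W1 (3 jobs); Least covered: J2 (1 workers)

Worker degrees (jobs they can do): W1:3, W2:1, W3:2, W4:1, W5:2
Job degrees (workers who can do it): J1:4, J2:1, J3:4

Maximum worker degree is 3, achieved by: W1
Minimum job degree is 1, achieved by: J2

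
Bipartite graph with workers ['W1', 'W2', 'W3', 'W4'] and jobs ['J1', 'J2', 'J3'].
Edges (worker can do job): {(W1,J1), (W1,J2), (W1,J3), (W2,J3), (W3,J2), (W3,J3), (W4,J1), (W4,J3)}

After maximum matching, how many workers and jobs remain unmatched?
Unmatched: 1 workers, 0 jobs

Maximum matching size: 3
Workers: 4 total, 3 matched, 1 unmatched
Jobs: 3 total, 3 matched, 0 unmatched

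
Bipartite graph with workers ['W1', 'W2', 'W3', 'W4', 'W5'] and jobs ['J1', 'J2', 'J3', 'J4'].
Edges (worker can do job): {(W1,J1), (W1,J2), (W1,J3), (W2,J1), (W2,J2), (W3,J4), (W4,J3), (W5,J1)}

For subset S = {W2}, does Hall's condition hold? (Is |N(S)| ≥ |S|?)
Yes: |N(S)| = 2, |S| = 1

Subset S = {W2}
Neighbors N(S) = {J1, J2}

|N(S)| = 2, |S| = 1
Hall's condition: |N(S)| ≥ |S| is satisfied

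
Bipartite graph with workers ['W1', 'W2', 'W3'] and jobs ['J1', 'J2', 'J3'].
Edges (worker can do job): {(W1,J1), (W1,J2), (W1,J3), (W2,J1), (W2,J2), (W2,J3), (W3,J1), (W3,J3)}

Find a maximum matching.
Matching: {(W1,J2), (W2,J1), (W3,J3)}

Maximum matching (size 3):
  W1 → J2
  W2 → J1
  W3 → J3

Each worker is assigned to at most one job, and each job to at most one worker.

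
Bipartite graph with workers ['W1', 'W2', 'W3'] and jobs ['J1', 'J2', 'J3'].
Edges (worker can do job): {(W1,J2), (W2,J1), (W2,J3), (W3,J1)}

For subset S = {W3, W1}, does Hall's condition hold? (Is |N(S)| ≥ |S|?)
Yes: |N(S)| = 2, |S| = 2

Subset S = {W3, W1}
Neighbors N(S) = {J1, J2}

|N(S)| = 2, |S| = 2
Hall's condition: |N(S)| ≥ |S| is satisfied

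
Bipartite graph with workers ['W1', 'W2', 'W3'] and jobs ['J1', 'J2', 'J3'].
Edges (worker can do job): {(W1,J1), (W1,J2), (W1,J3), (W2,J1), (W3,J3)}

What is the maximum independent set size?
Maximum independent set = 3

By König's theorem:
- Min vertex cover = Max matching = 3
- Max independent set = Total vertices - Min vertex cover
- Max independent set = 6 - 3 = 3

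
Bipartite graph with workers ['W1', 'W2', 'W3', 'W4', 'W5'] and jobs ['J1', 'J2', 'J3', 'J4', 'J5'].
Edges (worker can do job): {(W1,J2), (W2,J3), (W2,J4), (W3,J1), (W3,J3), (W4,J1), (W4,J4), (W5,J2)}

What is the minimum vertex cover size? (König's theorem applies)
Minimum vertex cover size = 4

By König's theorem: in bipartite graphs,
min vertex cover = max matching = 4

Maximum matching has size 4, so minimum vertex cover also has size 4.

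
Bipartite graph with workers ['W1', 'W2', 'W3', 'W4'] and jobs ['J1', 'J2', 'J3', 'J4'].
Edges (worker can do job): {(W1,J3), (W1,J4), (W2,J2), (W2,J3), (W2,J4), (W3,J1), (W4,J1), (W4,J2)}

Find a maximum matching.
Matching: {(W1,J3), (W2,J4), (W3,J1), (W4,J2)}

Maximum matching (size 4):
  W1 → J3
  W2 → J4
  W3 → J1
  W4 → J2

Each worker is assigned to at most one job, and each job to at most one worker.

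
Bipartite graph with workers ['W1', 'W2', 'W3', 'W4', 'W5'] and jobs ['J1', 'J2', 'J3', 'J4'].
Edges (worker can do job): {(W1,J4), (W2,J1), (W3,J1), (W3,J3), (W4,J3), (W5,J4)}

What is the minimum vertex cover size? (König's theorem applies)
Minimum vertex cover size = 3

By König's theorem: in bipartite graphs,
min vertex cover = max matching = 3

Maximum matching has size 3, so minimum vertex cover also has size 3.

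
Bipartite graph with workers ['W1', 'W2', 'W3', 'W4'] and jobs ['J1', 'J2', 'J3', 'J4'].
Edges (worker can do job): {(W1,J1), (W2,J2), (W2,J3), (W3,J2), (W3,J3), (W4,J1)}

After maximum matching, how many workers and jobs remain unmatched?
Unmatched: 1 workers, 1 jobs

Maximum matching size: 3
Workers: 4 total, 3 matched, 1 unmatched
Jobs: 4 total, 3 matched, 1 unmatched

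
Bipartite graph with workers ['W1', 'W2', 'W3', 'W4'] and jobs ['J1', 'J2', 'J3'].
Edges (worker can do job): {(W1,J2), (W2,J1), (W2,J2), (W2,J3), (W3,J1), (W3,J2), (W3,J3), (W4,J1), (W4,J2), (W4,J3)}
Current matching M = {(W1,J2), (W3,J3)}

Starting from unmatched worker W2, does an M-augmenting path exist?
Yes: W2 → J3 → W3 → J1

An M-augmenting path alternates non-matching / matching edges, starting and ending at unmatched vertices.
Path: W2 → J3 → W3 → J1
(J1 is unmatched in M, so the path is augmenting.)
Flipping edges along this path would increase |M| from 2 to 3.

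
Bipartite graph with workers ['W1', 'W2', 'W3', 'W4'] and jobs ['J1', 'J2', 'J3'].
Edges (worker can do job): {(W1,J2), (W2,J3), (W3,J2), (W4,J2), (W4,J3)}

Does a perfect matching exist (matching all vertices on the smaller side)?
No, maximum matching has size 2 < 3

Maximum matching has size 2, need 3 for perfect matching.
Unmatched workers: ['W3', 'W1']
Unmatched jobs: ['J1']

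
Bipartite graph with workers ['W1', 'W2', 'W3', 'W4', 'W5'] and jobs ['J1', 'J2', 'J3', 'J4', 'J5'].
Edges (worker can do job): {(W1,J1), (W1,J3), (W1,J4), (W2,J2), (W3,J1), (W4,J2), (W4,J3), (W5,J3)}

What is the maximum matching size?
Maximum matching size = 4

Maximum matching: {(W1,J4), (W3,J1), (W4,J2), (W5,J3)}
Size: 4

This assigns 4 workers to 4 distinct jobs.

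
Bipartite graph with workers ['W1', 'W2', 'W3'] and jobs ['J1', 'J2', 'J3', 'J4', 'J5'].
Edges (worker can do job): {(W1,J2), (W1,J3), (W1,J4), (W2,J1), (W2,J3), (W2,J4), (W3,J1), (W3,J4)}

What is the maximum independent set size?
Maximum independent set = 5

By König's theorem:
- Min vertex cover = Max matching = 3
- Max independent set = Total vertices - Min vertex cover
- Max independent set = 8 - 3 = 5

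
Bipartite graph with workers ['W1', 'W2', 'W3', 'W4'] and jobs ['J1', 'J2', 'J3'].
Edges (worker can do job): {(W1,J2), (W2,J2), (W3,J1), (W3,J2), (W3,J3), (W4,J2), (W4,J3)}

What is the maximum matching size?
Maximum matching size = 3

Maximum matching: {(W1,J2), (W3,J1), (W4,J3)}
Size: 3

This assigns 3 workers to 3 distinct jobs.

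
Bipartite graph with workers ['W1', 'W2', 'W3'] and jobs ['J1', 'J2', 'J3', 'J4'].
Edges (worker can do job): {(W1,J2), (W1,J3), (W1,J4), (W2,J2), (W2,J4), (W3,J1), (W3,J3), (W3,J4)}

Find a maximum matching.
Matching: {(W1,J3), (W2,J4), (W3,J1)}

Maximum matching (size 3):
  W1 → J3
  W2 → J4
  W3 → J1

Each worker is assigned to at most one job, and each job to at most one worker.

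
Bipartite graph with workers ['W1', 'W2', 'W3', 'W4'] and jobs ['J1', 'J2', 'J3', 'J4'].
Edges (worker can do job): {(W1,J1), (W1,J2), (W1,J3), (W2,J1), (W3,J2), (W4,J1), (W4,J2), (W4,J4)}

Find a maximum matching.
Matching: {(W1,J3), (W2,J1), (W3,J2), (W4,J4)}

Maximum matching (size 4):
  W1 → J3
  W2 → J1
  W3 → J2
  W4 → J4

Each worker is assigned to at most one job, and each job to at most one worker.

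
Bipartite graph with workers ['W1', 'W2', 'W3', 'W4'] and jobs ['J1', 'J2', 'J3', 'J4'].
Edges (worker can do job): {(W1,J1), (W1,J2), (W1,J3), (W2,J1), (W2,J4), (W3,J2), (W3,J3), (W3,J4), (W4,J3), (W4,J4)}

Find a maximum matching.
Matching: {(W1,J2), (W2,J1), (W3,J3), (W4,J4)}

Maximum matching (size 4):
  W1 → J2
  W2 → J1
  W3 → J3
  W4 → J4

Each worker is assigned to at most one job, and each job to at most one worker.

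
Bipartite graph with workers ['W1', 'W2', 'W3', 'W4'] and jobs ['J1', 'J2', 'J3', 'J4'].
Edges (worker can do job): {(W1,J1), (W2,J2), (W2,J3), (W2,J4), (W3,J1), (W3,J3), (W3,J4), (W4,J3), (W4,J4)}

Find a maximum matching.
Matching: {(W1,J1), (W2,J2), (W3,J3), (W4,J4)}

Maximum matching (size 4):
  W1 → J1
  W2 → J2
  W3 → J3
  W4 → J4

Each worker is assigned to at most one job, and each job to at most one worker.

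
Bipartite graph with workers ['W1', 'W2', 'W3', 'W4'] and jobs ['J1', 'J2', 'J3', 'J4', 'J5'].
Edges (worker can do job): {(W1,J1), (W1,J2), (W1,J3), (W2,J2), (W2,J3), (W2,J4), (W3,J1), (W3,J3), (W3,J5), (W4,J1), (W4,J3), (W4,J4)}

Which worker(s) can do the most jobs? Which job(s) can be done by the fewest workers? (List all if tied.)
Most versatile: W1, W2, W3, W4 (3 jobs); Least covered: J5 (1 workers)

Worker degrees (jobs they can do): W1:3, W2:3, W3:3, W4:3
Job degrees (workers who can do it): J1:3, J2:2, J3:4, J4:2, J5:1

Maximum worker degree is 3, achieved by: W1, W2, W3, W4
Minimum job degree is 1, achieved by: J5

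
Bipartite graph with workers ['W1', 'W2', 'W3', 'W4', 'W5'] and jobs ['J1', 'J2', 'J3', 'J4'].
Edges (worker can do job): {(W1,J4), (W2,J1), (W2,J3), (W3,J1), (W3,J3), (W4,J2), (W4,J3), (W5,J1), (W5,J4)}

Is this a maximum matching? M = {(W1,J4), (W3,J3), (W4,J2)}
No, size 3 is not maximum

Proposed matching has size 3.
Maximum matching size for this graph: 4.

This is NOT maximum - can be improved to size 4.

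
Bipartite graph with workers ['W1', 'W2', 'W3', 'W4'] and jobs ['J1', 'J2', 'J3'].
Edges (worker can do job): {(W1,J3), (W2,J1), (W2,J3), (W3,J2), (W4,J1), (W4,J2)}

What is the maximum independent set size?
Maximum independent set = 4

By König's theorem:
- Min vertex cover = Max matching = 3
- Max independent set = Total vertices - Min vertex cover
- Max independent set = 7 - 3 = 4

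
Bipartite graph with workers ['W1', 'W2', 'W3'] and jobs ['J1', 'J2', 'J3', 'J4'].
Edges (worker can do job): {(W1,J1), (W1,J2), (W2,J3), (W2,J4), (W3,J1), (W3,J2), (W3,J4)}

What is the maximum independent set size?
Maximum independent set = 4

By König's theorem:
- Min vertex cover = Max matching = 3
- Max independent set = Total vertices - Min vertex cover
- Max independent set = 7 - 3 = 4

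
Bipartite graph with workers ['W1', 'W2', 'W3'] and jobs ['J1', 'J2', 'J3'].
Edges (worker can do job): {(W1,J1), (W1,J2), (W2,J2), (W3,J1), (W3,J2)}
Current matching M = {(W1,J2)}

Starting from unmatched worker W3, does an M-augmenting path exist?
Yes: W3 → J1

An M-augmenting path alternates non-matching / matching edges, starting and ending at unmatched vertices.
Path: W3 → J1
(J1 is unmatched in M, so the path is augmenting.)
Flipping edges along this path would increase |M| from 1 to 2.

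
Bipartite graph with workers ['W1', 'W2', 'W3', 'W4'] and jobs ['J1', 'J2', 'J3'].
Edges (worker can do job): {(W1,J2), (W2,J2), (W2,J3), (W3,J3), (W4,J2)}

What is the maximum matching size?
Maximum matching size = 2

Maximum matching: {(W3,J3), (W4,J2)}
Size: 2

This assigns 2 workers to 2 distinct jobs.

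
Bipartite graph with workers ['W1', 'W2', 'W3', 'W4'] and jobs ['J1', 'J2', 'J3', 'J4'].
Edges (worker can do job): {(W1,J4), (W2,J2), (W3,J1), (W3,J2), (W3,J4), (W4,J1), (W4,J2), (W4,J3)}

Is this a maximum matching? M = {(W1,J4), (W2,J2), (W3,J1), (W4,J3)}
Yes, size 4 is maximum

Proposed matching has size 4.
Maximum matching size for this graph: 4.

This is a maximum matching.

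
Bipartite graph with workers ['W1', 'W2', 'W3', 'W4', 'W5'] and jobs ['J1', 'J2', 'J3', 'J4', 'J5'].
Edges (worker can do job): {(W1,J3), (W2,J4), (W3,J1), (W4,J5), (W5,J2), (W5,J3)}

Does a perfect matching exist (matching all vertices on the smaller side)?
Yes, perfect matching exists (size 5)

Perfect matching: {(W1,J3), (W2,J4), (W3,J1), (W4,J5), (W5,J2)}
All 5 vertices on the smaller side are matched.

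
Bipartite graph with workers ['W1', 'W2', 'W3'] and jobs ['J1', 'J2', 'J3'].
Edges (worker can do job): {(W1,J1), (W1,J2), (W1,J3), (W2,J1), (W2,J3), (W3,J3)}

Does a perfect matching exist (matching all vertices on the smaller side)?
Yes, perfect matching exists (size 3)

Perfect matching: {(W1,J2), (W2,J1), (W3,J3)}
All 3 vertices on the smaller side are matched.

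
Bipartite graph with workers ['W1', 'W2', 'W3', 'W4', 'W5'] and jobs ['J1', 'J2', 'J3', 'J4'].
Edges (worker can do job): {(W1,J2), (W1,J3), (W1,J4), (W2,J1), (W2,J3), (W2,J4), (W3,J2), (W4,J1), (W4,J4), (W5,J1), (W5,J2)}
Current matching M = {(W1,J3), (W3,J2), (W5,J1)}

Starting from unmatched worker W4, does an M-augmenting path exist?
Yes: W4 → J4

An M-augmenting path alternates non-matching / matching edges, starting and ending at unmatched vertices.
Path: W4 → J4
(J4 is unmatched in M, so the path is augmenting.)
Flipping edges along this path would increase |M| from 3 to 4.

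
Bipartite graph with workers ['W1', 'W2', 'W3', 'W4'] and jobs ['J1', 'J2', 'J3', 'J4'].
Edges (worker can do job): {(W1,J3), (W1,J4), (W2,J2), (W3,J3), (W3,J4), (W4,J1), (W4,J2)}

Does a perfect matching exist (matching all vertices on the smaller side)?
Yes, perfect matching exists (size 4)

Perfect matching: {(W1,J3), (W2,J2), (W3,J4), (W4,J1)}
All 4 vertices on the smaller side are matched.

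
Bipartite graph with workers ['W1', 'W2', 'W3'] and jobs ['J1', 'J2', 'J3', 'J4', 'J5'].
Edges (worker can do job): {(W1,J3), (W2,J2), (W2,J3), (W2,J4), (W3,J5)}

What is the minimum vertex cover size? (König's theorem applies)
Minimum vertex cover size = 3

By König's theorem: in bipartite graphs,
min vertex cover = max matching = 3

Maximum matching has size 3, so minimum vertex cover also has size 3.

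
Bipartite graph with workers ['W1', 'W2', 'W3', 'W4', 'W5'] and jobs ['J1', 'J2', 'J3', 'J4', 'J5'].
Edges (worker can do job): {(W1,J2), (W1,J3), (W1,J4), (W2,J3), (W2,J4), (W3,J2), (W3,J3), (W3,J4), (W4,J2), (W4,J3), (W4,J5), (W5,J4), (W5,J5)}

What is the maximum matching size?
Maximum matching size = 4

Maximum matching: {(W1,J3), (W3,J4), (W4,J2), (W5,J5)}
Size: 4

This assigns 4 workers to 4 distinct jobs.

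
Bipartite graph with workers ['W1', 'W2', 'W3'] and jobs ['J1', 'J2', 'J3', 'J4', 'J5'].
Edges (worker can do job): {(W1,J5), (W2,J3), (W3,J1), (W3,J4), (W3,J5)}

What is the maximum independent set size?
Maximum independent set = 5

By König's theorem:
- Min vertex cover = Max matching = 3
- Max independent set = Total vertices - Min vertex cover
- Max independent set = 8 - 3 = 5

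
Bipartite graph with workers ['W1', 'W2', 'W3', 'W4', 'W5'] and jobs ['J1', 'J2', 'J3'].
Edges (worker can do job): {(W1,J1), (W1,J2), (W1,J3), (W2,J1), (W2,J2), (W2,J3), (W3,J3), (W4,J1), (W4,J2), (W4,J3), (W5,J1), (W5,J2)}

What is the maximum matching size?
Maximum matching size = 3

Maximum matching: {(W3,J3), (W4,J1), (W5,J2)}
Size: 3

This assigns 3 workers to 3 distinct jobs.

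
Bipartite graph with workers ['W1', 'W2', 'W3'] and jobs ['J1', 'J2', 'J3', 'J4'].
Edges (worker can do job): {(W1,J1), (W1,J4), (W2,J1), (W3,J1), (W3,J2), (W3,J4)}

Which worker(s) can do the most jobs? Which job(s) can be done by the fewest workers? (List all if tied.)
Most versatile: W3 (3 jobs); Least covered: J3 (0 workers)

Worker degrees (jobs they can do): W1:2, W2:1, W3:3
Job degrees (workers who can do it): J1:3, J2:1, J3:0, J4:2

Maximum worker degree is 3, achieved by: W3
Minimum job degree is 0, achieved by: J3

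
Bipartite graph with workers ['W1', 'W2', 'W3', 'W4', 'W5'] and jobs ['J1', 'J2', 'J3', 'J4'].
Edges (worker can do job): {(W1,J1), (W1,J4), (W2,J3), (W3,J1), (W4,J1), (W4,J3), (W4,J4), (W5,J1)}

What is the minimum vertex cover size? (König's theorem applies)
Minimum vertex cover size = 3

By König's theorem: in bipartite graphs,
min vertex cover = max matching = 3

Maximum matching has size 3, so minimum vertex cover also has size 3.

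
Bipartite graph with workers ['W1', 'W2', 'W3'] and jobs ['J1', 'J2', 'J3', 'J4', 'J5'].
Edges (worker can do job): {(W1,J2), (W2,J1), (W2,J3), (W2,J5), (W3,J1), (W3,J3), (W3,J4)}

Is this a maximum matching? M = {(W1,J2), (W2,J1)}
No, size 2 is not maximum

Proposed matching has size 2.
Maximum matching size for this graph: 3.

This is NOT maximum - can be improved to size 3.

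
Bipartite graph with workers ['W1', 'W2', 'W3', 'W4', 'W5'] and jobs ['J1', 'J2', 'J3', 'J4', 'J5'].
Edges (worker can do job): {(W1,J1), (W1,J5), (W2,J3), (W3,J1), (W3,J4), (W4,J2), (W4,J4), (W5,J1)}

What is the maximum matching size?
Maximum matching size = 5

Maximum matching: {(W1,J5), (W2,J3), (W3,J4), (W4,J2), (W5,J1)}
Size: 5

This assigns 5 workers to 5 distinct jobs.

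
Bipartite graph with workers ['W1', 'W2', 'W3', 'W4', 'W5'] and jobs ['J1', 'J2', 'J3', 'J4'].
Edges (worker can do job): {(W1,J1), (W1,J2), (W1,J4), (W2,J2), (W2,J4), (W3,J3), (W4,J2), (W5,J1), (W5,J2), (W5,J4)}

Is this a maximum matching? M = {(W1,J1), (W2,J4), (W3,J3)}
No, size 3 is not maximum

Proposed matching has size 3.
Maximum matching size for this graph: 4.

This is NOT maximum - can be improved to size 4.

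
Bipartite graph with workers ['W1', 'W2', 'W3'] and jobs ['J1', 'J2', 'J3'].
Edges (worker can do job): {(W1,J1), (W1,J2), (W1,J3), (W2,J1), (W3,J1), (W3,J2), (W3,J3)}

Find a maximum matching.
Matching: {(W1,J3), (W2,J1), (W3,J2)}

Maximum matching (size 3):
  W1 → J3
  W2 → J1
  W3 → J2

Each worker is assigned to at most one job, and each job to at most one worker.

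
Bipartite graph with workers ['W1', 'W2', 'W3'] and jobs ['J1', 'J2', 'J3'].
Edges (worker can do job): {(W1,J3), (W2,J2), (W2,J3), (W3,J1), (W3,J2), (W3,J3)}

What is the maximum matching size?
Maximum matching size = 3

Maximum matching: {(W1,J3), (W2,J2), (W3,J1)}
Size: 3

This assigns 3 workers to 3 distinct jobs.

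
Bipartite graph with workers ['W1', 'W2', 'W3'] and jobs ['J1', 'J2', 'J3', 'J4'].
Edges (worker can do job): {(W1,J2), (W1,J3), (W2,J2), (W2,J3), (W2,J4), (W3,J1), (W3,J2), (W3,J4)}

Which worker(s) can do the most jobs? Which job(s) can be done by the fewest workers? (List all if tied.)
Most versatile: W2, W3 (3 jobs); Least covered: J1 (1 workers)

Worker degrees (jobs they can do): W1:2, W2:3, W3:3
Job degrees (workers who can do it): J1:1, J2:3, J3:2, J4:2

Maximum worker degree is 3, achieved by: W2, W3
Minimum job degree is 1, achieved by: J1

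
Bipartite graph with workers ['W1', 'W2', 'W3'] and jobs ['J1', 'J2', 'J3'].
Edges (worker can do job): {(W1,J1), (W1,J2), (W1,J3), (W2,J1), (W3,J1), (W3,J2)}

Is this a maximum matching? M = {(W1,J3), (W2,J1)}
No, size 2 is not maximum

Proposed matching has size 2.
Maximum matching size for this graph: 3.

This is NOT maximum - can be improved to size 3.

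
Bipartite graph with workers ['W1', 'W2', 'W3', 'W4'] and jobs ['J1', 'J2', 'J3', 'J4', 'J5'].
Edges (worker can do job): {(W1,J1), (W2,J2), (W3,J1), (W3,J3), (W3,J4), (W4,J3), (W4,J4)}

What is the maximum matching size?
Maximum matching size = 4

Maximum matching: {(W1,J1), (W2,J2), (W3,J4), (W4,J3)}
Size: 4

This assigns 4 workers to 4 distinct jobs.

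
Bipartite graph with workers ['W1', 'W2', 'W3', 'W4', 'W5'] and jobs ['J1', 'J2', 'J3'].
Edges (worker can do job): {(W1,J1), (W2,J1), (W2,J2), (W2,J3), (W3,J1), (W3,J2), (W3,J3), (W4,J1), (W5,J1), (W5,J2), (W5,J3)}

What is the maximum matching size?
Maximum matching size = 3

Maximum matching: {(W2,J2), (W3,J3), (W5,J1)}
Size: 3

This assigns 3 workers to 3 distinct jobs.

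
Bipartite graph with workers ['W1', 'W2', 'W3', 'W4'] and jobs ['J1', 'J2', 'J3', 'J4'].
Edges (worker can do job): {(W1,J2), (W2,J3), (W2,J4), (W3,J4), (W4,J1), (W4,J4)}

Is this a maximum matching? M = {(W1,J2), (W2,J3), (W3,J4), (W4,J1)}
Yes, size 4 is maximum

Proposed matching has size 4.
Maximum matching size for this graph: 4.

This is a maximum matching.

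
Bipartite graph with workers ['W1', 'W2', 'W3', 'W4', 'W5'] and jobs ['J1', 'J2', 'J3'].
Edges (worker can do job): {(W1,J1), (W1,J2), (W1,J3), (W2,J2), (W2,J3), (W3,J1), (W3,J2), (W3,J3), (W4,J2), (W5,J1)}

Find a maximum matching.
Matching: {(W1,J3), (W3,J2), (W5,J1)}

Maximum matching (size 3):
  W1 → J3
  W3 → J2
  W5 → J1

Each worker is assigned to at most one job, and each job to at most one worker.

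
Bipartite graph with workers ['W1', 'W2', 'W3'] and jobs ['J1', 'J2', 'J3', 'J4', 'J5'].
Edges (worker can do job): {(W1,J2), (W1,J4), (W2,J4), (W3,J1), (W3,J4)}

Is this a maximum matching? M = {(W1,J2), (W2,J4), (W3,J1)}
Yes, size 3 is maximum

Proposed matching has size 3.
Maximum matching size for this graph: 3.

This is a maximum matching.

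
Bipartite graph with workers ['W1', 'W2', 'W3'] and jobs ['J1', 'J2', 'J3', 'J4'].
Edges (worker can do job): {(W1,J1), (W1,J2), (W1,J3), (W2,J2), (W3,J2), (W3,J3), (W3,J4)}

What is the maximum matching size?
Maximum matching size = 3

Maximum matching: {(W1,J1), (W2,J2), (W3,J4)}
Size: 3

This assigns 3 workers to 3 distinct jobs.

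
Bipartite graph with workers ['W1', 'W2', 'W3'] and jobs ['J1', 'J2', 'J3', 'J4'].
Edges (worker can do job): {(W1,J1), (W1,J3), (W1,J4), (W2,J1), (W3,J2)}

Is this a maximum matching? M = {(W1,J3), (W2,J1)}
No, size 2 is not maximum

Proposed matching has size 2.
Maximum matching size for this graph: 3.

This is NOT maximum - can be improved to size 3.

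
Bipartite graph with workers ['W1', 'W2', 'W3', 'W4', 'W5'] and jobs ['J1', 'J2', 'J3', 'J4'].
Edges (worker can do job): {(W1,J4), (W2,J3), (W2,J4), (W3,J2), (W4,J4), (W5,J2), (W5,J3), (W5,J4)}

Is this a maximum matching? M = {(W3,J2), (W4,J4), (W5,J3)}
Yes, size 3 is maximum

Proposed matching has size 3.
Maximum matching size for this graph: 3.

This is a maximum matching.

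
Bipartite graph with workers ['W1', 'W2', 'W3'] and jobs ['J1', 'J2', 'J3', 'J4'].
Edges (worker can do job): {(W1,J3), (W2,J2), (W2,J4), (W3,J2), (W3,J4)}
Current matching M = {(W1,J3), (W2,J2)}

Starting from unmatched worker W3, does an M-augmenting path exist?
Yes: W3 → J4

An M-augmenting path alternates non-matching / matching edges, starting and ending at unmatched vertices.
Path: W3 → J4
(J4 is unmatched in M, so the path is augmenting.)
Flipping edges along this path would increase |M| from 2 to 3.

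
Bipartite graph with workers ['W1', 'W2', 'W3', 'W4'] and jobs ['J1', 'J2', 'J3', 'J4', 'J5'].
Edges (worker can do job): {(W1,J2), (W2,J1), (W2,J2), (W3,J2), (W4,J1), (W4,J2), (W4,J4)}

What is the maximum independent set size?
Maximum independent set = 6

By König's theorem:
- Min vertex cover = Max matching = 3
- Max independent set = Total vertices - Min vertex cover
- Max independent set = 9 - 3 = 6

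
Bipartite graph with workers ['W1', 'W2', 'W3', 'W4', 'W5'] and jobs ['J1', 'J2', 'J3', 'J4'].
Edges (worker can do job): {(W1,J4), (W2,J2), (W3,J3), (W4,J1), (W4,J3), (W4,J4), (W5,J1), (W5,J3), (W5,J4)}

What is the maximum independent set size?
Maximum independent set = 5

By König's theorem:
- Min vertex cover = Max matching = 4
- Max independent set = Total vertices - Min vertex cover
- Max independent set = 9 - 4 = 5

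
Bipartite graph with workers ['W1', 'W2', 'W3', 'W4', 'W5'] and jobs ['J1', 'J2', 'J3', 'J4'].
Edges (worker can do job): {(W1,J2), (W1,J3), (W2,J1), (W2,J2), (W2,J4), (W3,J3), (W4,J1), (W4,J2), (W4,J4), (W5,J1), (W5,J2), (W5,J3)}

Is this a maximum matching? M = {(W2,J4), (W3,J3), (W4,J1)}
No, size 3 is not maximum

Proposed matching has size 3.
Maximum matching size for this graph: 4.

This is NOT maximum - can be improved to size 4.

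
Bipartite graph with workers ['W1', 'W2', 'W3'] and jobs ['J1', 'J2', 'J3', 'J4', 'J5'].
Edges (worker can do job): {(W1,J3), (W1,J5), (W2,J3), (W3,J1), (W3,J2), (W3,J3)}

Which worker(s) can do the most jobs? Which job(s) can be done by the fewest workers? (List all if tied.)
Most versatile: W3 (3 jobs); Least covered: J4 (0 workers)

Worker degrees (jobs they can do): W1:2, W2:1, W3:3
Job degrees (workers who can do it): J1:1, J2:1, J3:3, J4:0, J5:1

Maximum worker degree is 3, achieved by: W3
Minimum job degree is 0, achieved by: J4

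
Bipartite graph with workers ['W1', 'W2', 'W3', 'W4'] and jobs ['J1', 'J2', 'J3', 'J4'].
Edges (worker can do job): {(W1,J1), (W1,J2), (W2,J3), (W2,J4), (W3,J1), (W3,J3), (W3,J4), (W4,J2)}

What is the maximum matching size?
Maximum matching size = 4

Maximum matching: {(W1,J1), (W2,J3), (W3,J4), (W4,J2)}
Size: 4

This assigns 4 workers to 4 distinct jobs.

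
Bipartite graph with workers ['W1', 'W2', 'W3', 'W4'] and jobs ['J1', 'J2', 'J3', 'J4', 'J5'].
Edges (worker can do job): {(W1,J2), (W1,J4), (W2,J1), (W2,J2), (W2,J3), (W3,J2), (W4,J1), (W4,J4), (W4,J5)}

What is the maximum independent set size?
Maximum independent set = 5

By König's theorem:
- Min vertex cover = Max matching = 4
- Max independent set = Total vertices - Min vertex cover
- Max independent set = 9 - 4 = 5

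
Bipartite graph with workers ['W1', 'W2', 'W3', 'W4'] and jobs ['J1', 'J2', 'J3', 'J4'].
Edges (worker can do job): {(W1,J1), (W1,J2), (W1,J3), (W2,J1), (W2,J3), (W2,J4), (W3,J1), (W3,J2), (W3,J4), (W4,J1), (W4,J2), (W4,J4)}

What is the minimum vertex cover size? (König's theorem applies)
Minimum vertex cover size = 4

By König's theorem: in bipartite graphs,
min vertex cover = max matching = 4

Maximum matching has size 4, so minimum vertex cover also has size 4.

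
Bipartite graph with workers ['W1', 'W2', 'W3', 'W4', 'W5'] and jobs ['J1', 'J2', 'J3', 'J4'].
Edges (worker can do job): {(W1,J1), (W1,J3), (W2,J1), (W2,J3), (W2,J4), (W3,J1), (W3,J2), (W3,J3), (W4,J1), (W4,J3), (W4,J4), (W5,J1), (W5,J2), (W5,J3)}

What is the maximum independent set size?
Maximum independent set = 5

By König's theorem:
- Min vertex cover = Max matching = 4
- Max independent set = Total vertices - Min vertex cover
- Max independent set = 9 - 4 = 5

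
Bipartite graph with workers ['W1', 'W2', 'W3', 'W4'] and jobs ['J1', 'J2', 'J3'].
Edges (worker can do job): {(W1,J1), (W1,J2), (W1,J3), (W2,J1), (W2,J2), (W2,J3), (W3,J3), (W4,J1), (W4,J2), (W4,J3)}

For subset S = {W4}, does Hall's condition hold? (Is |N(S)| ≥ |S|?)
Yes: |N(S)| = 3, |S| = 1

Subset S = {W4}
Neighbors N(S) = {J1, J2, J3}

|N(S)| = 3, |S| = 1
Hall's condition: |N(S)| ≥ |S| is satisfied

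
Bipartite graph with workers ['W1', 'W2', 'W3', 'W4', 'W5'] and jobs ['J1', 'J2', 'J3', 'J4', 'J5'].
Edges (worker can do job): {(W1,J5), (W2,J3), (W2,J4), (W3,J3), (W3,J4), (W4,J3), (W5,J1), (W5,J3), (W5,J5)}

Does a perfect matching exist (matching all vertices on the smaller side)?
No, maximum matching has size 4 < 5

Maximum matching has size 4, need 5 for perfect matching.
Unmatched workers: ['W4']
Unmatched jobs: ['J2']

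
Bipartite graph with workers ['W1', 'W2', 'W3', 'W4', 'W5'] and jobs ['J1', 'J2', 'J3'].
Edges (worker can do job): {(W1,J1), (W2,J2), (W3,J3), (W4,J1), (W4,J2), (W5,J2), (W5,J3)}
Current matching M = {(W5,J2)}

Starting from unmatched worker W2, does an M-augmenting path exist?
Yes: W2 → J2 → W5 → J3

An M-augmenting path alternates non-matching / matching edges, starting and ending at unmatched vertices.
Path: W2 → J2 → W5 → J3
(J3 is unmatched in M, so the path is augmenting.)
Flipping edges along this path would increase |M| from 1 to 2.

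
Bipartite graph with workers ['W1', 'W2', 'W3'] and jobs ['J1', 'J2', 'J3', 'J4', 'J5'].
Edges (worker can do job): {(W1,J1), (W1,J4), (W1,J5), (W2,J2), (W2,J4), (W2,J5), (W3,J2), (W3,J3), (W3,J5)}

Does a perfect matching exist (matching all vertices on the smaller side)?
Yes, perfect matching exists (size 3)

Perfect matching: {(W1,J4), (W2,J2), (W3,J5)}
All 3 vertices on the smaller side are matched.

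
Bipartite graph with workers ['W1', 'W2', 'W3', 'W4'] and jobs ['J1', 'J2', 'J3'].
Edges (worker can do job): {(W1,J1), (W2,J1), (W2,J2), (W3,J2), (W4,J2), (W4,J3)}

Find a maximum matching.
Matching: {(W1,J1), (W3,J2), (W4,J3)}

Maximum matching (size 3):
  W1 → J1
  W3 → J2
  W4 → J3

Each worker is assigned to at most one job, and each job to at most one worker.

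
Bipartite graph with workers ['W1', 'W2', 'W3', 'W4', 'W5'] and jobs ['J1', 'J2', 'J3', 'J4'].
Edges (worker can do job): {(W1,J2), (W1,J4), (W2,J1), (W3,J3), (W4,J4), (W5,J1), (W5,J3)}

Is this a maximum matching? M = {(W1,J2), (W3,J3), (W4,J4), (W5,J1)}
Yes, size 4 is maximum

Proposed matching has size 4.
Maximum matching size for this graph: 4.

This is a maximum matching.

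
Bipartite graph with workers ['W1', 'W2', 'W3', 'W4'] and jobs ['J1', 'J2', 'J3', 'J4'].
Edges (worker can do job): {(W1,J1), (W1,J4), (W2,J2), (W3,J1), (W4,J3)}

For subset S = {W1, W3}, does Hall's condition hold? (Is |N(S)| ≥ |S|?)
Yes: |N(S)| = 2, |S| = 2

Subset S = {W1, W3}
Neighbors N(S) = {J1, J4}

|N(S)| = 2, |S| = 2
Hall's condition: |N(S)| ≥ |S| is satisfied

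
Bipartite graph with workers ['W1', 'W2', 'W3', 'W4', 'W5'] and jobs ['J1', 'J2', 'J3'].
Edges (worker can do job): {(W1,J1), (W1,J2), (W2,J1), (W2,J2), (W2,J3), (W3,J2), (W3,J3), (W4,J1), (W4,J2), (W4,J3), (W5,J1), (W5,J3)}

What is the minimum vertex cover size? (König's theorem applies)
Minimum vertex cover size = 3

By König's theorem: in bipartite graphs,
min vertex cover = max matching = 3

Maximum matching has size 3, so minimum vertex cover also has size 3.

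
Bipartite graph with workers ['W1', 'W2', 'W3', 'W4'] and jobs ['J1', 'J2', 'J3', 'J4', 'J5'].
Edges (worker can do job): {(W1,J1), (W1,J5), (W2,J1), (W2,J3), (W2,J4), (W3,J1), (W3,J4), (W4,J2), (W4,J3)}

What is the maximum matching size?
Maximum matching size = 4

Maximum matching: {(W1,J5), (W2,J3), (W3,J1), (W4,J2)}
Size: 4

This assigns 4 workers to 4 distinct jobs.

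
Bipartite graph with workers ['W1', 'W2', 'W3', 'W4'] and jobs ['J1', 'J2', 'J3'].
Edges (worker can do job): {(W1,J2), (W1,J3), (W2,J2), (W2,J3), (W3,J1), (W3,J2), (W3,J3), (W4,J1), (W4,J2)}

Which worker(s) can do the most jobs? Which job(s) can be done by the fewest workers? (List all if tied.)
Most versatile: W3 (3 jobs); Least covered: J1 (2 workers)

Worker degrees (jobs they can do): W1:2, W2:2, W3:3, W4:2
Job degrees (workers who can do it): J1:2, J2:4, J3:3

Maximum worker degree is 3, achieved by: W3
Minimum job degree is 2, achieved by: J1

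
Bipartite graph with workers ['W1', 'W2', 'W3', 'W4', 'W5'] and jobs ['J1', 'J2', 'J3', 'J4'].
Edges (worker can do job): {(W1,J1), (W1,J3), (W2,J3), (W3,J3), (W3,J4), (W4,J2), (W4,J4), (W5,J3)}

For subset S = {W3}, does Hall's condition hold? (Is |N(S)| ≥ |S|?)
Yes: |N(S)| = 2, |S| = 1

Subset S = {W3}
Neighbors N(S) = {J3, J4}

|N(S)| = 2, |S| = 1
Hall's condition: |N(S)| ≥ |S| is satisfied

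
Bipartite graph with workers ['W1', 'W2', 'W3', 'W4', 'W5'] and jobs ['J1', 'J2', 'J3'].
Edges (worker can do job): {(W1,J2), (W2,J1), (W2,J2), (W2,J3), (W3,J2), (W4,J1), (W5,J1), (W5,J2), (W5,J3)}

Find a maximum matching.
Matching: {(W3,J2), (W4,J1), (W5,J3)}

Maximum matching (size 3):
  W3 → J2
  W4 → J1
  W5 → J3

Each worker is assigned to at most one job, and each job to at most one worker.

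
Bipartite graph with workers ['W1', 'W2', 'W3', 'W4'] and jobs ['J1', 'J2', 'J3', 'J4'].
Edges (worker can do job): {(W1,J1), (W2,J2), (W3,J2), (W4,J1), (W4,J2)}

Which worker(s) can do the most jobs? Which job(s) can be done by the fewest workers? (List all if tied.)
Most versatile: W4 (2 jobs); Least covered: J3, J4 (0 workers)

Worker degrees (jobs they can do): W1:1, W2:1, W3:1, W4:2
Job degrees (workers who can do it): J1:2, J2:3, J3:0, J4:0

Maximum worker degree is 2, achieved by: W4
Minimum job degree is 0, achieved by: J3, J4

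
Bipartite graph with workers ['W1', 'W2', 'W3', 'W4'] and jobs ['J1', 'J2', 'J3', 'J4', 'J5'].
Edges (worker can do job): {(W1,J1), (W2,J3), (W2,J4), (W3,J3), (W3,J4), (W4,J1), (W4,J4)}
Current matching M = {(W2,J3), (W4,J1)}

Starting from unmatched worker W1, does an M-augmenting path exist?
Yes: W1 → J1 → W4 → J4

An M-augmenting path alternates non-matching / matching edges, starting and ending at unmatched vertices.
Path: W1 → J1 → W4 → J4
(J4 is unmatched in M, so the path is augmenting.)
Flipping edges along this path would increase |M| from 2 to 3.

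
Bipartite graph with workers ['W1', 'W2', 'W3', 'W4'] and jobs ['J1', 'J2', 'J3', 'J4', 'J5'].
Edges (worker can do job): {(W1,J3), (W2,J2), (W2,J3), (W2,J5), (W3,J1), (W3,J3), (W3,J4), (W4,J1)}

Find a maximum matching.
Matching: {(W1,J3), (W2,J5), (W3,J4), (W4,J1)}

Maximum matching (size 4):
  W1 → J3
  W2 → J5
  W3 → J4
  W4 → J1

Each worker is assigned to at most one job, and each job to at most one worker.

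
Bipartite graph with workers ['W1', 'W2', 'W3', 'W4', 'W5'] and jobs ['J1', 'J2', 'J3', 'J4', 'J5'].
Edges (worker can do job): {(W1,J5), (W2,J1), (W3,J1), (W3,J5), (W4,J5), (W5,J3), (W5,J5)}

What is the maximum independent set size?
Maximum independent set = 7

By König's theorem:
- Min vertex cover = Max matching = 3
- Max independent set = Total vertices - Min vertex cover
- Max independent set = 10 - 3 = 7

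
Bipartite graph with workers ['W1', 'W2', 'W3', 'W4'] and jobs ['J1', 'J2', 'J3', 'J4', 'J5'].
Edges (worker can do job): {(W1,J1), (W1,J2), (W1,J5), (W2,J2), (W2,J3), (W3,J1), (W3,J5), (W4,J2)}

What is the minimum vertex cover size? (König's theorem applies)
Minimum vertex cover size = 4

By König's theorem: in bipartite graphs,
min vertex cover = max matching = 4

Maximum matching has size 4, so minimum vertex cover also has size 4.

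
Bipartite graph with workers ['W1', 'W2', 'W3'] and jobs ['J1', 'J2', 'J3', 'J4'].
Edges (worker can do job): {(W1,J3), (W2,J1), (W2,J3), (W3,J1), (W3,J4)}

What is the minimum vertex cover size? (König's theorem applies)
Minimum vertex cover size = 3

By König's theorem: in bipartite graphs,
min vertex cover = max matching = 3

Maximum matching has size 3, so minimum vertex cover also has size 3.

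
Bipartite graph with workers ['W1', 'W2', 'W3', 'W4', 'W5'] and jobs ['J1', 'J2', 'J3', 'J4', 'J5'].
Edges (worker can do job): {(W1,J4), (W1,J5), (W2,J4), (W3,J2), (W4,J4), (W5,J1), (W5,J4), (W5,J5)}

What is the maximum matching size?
Maximum matching size = 4

Maximum matching: {(W1,J5), (W3,J2), (W4,J4), (W5,J1)}
Size: 4

This assigns 4 workers to 4 distinct jobs.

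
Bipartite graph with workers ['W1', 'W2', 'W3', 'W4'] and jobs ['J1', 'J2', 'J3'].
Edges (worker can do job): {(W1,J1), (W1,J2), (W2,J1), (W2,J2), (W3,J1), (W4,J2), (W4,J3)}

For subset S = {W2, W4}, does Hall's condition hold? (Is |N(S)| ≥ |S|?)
Yes: |N(S)| = 3, |S| = 2

Subset S = {W2, W4}
Neighbors N(S) = {J1, J2, J3}

|N(S)| = 3, |S| = 2
Hall's condition: |N(S)| ≥ |S| is satisfied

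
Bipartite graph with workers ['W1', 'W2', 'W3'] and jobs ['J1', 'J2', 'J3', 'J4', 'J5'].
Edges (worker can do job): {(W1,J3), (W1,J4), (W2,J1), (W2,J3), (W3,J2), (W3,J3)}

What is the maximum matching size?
Maximum matching size = 3

Maximum matching: {(W1,J4), (W2,J1), (W3,J3)}
Size: 3

This assigns 3 workers to 3 distinct jobs.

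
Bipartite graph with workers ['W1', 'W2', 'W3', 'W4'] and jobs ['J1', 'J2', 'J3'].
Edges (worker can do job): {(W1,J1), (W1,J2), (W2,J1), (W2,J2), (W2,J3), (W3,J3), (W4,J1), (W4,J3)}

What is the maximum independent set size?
Maximum independent set = 4

By König's theorem:
- Min vertex cover = Max matching = 3
- Max independent set = Total vertices - Min vertex cover
- Max independent set = 7 - 3 = 4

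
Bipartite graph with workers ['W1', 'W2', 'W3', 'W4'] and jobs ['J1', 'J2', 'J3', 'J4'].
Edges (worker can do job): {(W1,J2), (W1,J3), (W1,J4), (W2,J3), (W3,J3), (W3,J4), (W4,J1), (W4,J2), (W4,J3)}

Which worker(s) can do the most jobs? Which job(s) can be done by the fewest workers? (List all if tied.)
Most versatile: W1, W4 (3 jobs); Least covered: J1 (1 workers)

Worker degrees (jobs they can do): W1:3, W2:1, W3:2, W4:3
Job degrees (workers who can do it): J1:1, J2:2, J3:4, J4:2

Maximum worker degree is 3, achieved by: W1, W4
Minimum job degree is 1, achieved by: J1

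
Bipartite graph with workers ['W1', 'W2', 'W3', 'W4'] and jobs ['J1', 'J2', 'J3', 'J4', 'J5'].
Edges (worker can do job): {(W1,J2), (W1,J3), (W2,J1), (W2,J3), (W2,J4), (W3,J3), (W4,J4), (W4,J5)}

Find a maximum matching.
Matching: {(W1,J2), (W2,J1), (W3,J3), (W4,J4)}

Maximum matching (size 4):
  W1 → J2
  W2 → J1
  W3 → J3
  W4 → J4

Each worker is assigned to at most one job, and each job to at most one worker.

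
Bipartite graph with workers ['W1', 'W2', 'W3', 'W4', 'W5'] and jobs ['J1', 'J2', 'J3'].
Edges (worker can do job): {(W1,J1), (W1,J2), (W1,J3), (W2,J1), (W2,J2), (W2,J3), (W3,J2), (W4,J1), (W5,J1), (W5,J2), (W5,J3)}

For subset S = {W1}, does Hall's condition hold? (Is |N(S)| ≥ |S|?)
Yes: |N(S)| = 3, |S| = 1

Subset S = {W1}
Neighbors N(S) = {J1, J2, J3}

|N(S)| = 3, |S| = 1
Hall's condition: |N(S)| ≥ |S| is satisfied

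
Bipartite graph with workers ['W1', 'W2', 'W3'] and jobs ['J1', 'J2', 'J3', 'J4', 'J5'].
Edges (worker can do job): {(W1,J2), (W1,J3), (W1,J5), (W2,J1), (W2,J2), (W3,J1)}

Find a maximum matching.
Matching: {(W1,J3), (W2,J2), (W3,J1)}

Maximum matching (size 3):
  W1 → J3
  W2 → J2
  W3 → J1

Each worker is assigned to at most one job, and each job to at most one worker.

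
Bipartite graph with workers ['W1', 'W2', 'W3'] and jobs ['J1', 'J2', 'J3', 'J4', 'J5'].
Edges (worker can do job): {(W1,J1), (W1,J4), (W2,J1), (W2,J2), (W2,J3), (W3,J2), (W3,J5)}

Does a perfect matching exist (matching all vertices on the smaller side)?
Yes, perfect matching exists (size 3)

Perfect matching: {(W1,J4), (W2,J3), (W3,J2)}
All 3 vertices on the smaller side are matched.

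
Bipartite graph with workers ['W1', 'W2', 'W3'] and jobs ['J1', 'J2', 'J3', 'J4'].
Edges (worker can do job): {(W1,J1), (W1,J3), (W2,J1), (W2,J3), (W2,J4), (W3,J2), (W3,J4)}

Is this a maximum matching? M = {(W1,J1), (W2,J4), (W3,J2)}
Yes, size 3 is maximum

Proposed matching has size 3.
Maximum matching size for this graph: 3.

This is a maximum matching.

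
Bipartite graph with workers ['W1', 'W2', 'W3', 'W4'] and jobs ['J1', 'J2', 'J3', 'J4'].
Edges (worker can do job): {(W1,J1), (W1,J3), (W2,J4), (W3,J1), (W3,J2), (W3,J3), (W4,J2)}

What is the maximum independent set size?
Maximum independent set = 4

By König's theorem:
- Min vertex cover = Max matching = 4
- Max independent set = Total vertices - Min vertex cover
- Max independent set = 8 - 4 = 4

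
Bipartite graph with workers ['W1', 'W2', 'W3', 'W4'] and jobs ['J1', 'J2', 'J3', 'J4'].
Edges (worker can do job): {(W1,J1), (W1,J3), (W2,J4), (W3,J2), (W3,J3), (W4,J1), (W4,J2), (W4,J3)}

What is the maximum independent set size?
Maximum independent set = 4

By König's theorem:
- Min vertex cover = Max matching = 4
- Max independent set = Total vertices - Min vertex cover
- Max independent set = 8 - 4 = 4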